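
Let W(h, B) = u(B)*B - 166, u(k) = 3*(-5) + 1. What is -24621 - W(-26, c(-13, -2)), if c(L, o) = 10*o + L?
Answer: -24917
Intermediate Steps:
u(k) = -14 (u(k) = -15 + 1 = -14)
c(L, o) = L + 10*o
W(h, B) = -166 - 14*B (W(h, B) = -14*B - 166 = -166 - 14*B)
-24621 - W(-26, c(-13, -2)) = -24621 - (-166 - 14*(-13 + 10*(-2))) = -24621 - (-166 - 14*(-13 - 20)) = -24621 - (-166 - 14*(-33)) = -24621 - (-166 + 462) = -24621 - 1*296 = -24621 - 296 = -24917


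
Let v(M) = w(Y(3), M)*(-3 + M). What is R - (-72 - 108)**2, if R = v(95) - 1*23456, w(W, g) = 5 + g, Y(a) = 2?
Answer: -46656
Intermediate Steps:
v(M) = (-3 + M)*(5 + M) (v(M) = (5 + M)*(-3 + M) = (-3 + M)*(5 + M))
R = -14256 (R = (-3 + 95)*(5 + 95) - 1*23456 = 92*100 - 23456 = 9200 - 23456 = -14256)
R - (-72 - 108)**2 = -14256 - (-72 - 108)**2 = -14256 - 1*(-180)**2 = -14256 - 1*32400 = -14256 - 32400 = -46656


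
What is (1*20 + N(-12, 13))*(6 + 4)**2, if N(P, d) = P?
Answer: 800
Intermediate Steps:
(1*20 + N(-12, 13))*(6 + 4)**2 = (1*20 - 12)*(6 + 4)**2 = (20 - 12)*10**2 = 8*100 = 800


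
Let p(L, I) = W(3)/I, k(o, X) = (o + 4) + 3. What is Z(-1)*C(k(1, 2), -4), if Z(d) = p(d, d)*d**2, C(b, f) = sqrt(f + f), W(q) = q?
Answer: -6*I*sqrt(2) ≈ -8.4853*I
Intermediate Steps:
k(o, X) = 7 + o (k(o, X) = (4 + o) + 3 = 7 + o)
C(b, f) = sqrt(2)*sqrt(f) (C(b, f) = sqrt(2*f) = sqrt(2)*sqrt(f))
p(L, I) = 3/I
Z(d) = 3*d (Z(d) = (3/d)*d**2 = 3*d)
Z(-1)*C(k(1, 2), -4) = (3*(-1))*(sqrt(2)*sqrt(-4)) = -3*sqrt(2)*2*I = -6*I*sqrt(2)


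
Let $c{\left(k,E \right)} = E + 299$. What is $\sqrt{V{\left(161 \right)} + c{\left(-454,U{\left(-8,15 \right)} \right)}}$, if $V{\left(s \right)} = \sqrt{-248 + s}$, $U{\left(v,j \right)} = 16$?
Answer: $\sqrt{315 + i \sqrt{87}} \approx 17.75 + 0.2627 i$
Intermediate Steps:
$c{\left(k,E \right)} = 299 + E$
$\sqrt{V{\left(161 \right)} + c{\left(-454,U{\left(-8,15 \right)} \right)}} = \sqrt{\sqrt{-248 + 161} + \left(299 + 16\right)} = \sqrt{\sqrt{-87} + 315} = \sqrt{i \sqrt{87} + 315} = \sqrt{315 + i \sqrt{87}}$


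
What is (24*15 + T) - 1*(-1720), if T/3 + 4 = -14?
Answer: 2026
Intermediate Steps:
T = -54 (T = -12 + 3*(-14) = -12 - 42 = -54)
(24*15 + T) - 1*(-1720) = (24*15 - 54) - 1*(-1720) = (360 - 54) + 1720 = 306 + 1720 = 2026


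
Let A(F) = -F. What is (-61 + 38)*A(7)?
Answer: 161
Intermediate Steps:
(-61 + 38)*A(7) = (-61 + 38)*(-1*7) = -23*(-7) = 161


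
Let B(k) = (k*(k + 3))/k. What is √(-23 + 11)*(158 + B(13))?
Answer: 348*I*√3 ≈ 602.75*I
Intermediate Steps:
B(k) = 3 + k (B(k) = (k*(3 + k))/k = 3 + k)
√(-23 + 11)*(158 + B(13)) = √(-23 + 11)*(158 + (3 + 13)) = √(-12)*(158 + 16) = (2*I*√3)*174 = 348*I*√3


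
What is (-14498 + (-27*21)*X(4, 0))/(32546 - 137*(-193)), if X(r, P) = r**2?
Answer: -23570/58987 ≈ -0.39958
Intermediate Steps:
(-14498 + (-27*21)*X(4, 0))/(32546 - 137*(-193)) = (-14498 - 27*21*4**2)/(32546 - 137*(-193)) = (-14498 - 567*16)/(32546 + 26441) = (-14498 - 9072)/58987 = -23570*1/58987 = -23570/58987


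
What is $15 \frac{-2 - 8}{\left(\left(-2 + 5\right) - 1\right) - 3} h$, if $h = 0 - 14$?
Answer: $-2100$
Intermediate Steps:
$h = -14$
$15 \frac{-2 - 8}{\left(\left(-2 + 5\right) - 1\right) - 3} h = 15 \frac{-2 - 8}{\left(\left(-2 + 5\right) - 1\right) - 3} \left(-14\right) = 15 \left(- \frac{10}{\left(3 - 1\right) - 3}\right) \left(-14\right) = 15 \left(- \frac{10}{2 - 3}\right) \left(-14\right) = 15 \left(- \frac{10}{-1}\right) \left(-14\right) = 15 \left(\left(-10\right) \left(-1\right)\right) \left(-14\right) = 15 \cdot 10 \left(-14\right) = 150 \left(-14\right) = -2100$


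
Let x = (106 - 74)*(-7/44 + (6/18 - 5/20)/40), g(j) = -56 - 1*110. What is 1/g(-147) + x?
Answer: -137779/27390 ≈ -5.0303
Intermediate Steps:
g(j) = -166 (g(j) = -56 - 110 = -166)
x = -829/165 (x = 32*(-7*1/44 + (6*(1/18) - 5*1/20)*(1/40)) = 32*(-7/44 + (⅓ - ¼)*(1/40)) = 32*(-7/44 + (1/12)*(1/40)) = 32*(-7/44 + 1/480) = 32*(-829/5280) = -829/165 ≈ -5.0242)
1/g(-147) + x = 1/(-166) - 829/165 = -1/166 - 829/165 = -137779/27390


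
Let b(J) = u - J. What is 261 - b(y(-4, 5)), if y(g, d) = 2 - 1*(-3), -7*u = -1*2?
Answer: 1860/7 ≈ 265.71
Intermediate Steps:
u = 2/7 (u = -(-1)*2/7 = -1/7*(-2) = 2/7 ≈ 0.28571)
y(g, d) = 5 (y(g, d) = 2 + 3 = 5)
b(J) = 2/7 - J
261 - b(y(-4, 5)) = 261 - (2/7 - 1*5) = 261 - (2/7 - 5) = 261 - 1*(-33/7) = 261 + 33/7 = 1860/7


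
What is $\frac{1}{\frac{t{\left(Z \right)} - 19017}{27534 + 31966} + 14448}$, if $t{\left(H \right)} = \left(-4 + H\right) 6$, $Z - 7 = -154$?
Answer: $\frac{59500}{859636077} \approx 6.9215 \cdot 10^{-5}$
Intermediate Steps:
$Z = -147$ ($Z = 7 - 154 = -147$)
$t{\left(H \right)} = -24 + 6 H$
$\frac{1}{\frac{t{\left(Z \right)} - 19017}{27534 + 31966} + 14448} = \frac{1}{\frac{\left(-24 + 6 \left(-147\right)\right) - 19017}{27534 + 31966} + 14448} = \frac{1}{\frac{\left(-24 - 882\right) - 19017}{59500} + 14448} = \frac{1}{\left(-906 - 19017\right) \frac{1}{59500} + 14448} = \frac{1}{\left(-19923\right) \frac{1}{59500} + 14448} = \frac{1}{- \frac{19923}{59500} + 14448} = \frac{1}{\frac{859636077}{59500}} = \frac{59500}{859636077}$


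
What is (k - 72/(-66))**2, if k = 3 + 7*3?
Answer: 76176/121 ≈ 629.55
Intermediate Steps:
k = 24 (k = 3 + 21 = 24)
(k - 72/(-66))**2 = (24 - 72/(-66))**2 = (24 - 72*(-1/66))**2 = (24 + 12/11)**2 = (276/11)**2 = 76176/121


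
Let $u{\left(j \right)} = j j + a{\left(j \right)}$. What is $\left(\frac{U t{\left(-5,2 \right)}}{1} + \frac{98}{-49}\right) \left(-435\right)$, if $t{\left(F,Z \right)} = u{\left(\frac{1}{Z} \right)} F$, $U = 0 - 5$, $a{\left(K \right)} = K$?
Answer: $- \frac{29145}{4} \approx -7286.3$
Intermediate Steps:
$U = -5$ ($U = 0 - 5 = -5$)
$u{\left(j \right)} = j + j^{2}$ ($u{\left(j \right)} = j j + j = j^{2} + j = j + j^{2}$)
$t{\left(F,Z \right)} = \frac{F \left(1 + \frac{1}{Z}\right)}{Z}$ ($t{\left(F,Z \right)} = \frac{1 + \frac{1}{Z}}{Z} F = \frac{F \left(1 + \frac{1}{Z}\right)}{Z}$)
$\left(\frac{U t{\left(-5,2 \right)}}{1} + \frac{98}{-49}\right) \left(-435\right) = \left(\frac{\left(-5\right) \left(- \frac{5 \left(1 + 2\right)}{4}\right)}{1} + \frac{98}{-49}\right) \left(-435\right) = \left(- 5 \left(\left(-5\right) \frac{1}{4} \cdot 3\right) 1 + 98 \left(- \frac{1}{49}\right)\right) \left(-435\right) = \left(\left(-5\right) \left(- \frac{15}{4}\right) 1 - 2\right) \left(-435\right) = \left(\frac{75}{4} \cdot 1 - 2\right) \left(-435\right) = \left(\frac{75}{4} - 2\right) \left(-435\right) = \frac{67}{4} \left(-435\right) = - \frac{29145}{4}$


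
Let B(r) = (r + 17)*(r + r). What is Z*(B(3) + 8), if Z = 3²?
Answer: 1152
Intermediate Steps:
B(r) = 2*r*(17 + r) (B(r) = (17 + r)*(2*r) = 2*r*(17 + r))
Z = 9
Z*(B(3) + 8) = 9*(2*3*(17 + 3) + 8) = 9*(2*3*20 + 8) = 9*(120 + 8) = 9*128 = 1152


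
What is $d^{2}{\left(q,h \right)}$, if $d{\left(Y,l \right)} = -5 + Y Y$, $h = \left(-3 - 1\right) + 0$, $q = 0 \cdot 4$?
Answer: $25$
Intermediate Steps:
$q = 0$
$h = -4$ ($h = -4 + 0 = -4$)
$d{\left(Y,l \right)} = -5 + Y^{2}$
$d^{2}{\left(q,h \right)} = \left(-5 + 0^{2}\right)^{2} = \left(-5 + 0\right)^{2} = \left(-5\right)^{2} = 25$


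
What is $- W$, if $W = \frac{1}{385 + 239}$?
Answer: $- \frac{1}{624} \approx -0.0016026$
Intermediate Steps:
$W = \frac{1}{624} \approx 0.0016026$
$- W = \left(-1\right) \frac{1}{624} = - \frac{1}{624}$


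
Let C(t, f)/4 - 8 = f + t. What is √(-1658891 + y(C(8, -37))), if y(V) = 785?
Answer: 3*I*√184234 ≈ 1287.7*I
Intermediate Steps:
C(t, f) = 32 + 4*f + 4*t (C(t, f) = 32 + 4*(f + t) = 32 + (4*f + 4*t) = 32 + 4*f + 4*t)
√(-1658891 + y(C(8, -37))) = √(-1658891 + 785) = √(-1658106) = 3*I*√184234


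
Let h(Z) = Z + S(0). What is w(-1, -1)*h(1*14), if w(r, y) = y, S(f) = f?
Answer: -14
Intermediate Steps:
h(Z) = Z (h(Z) = Z + 0 = Z)
w(-1, -1)*h(1*14) = -14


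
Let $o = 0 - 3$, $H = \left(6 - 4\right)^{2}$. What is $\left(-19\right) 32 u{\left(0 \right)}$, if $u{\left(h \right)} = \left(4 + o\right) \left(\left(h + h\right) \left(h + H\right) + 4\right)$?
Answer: $-2432$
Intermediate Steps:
$H = 4$ ($H = 2^{2} = 4$)
$o = -3$ ($o = 0 - 3 = -3$)
$u{\left(h \right)} = 4 + 2 h \left(4 + h\right)$ ($u{\left(h \right)} = \left(4 - 3\right) \left(\left(h + h\right) \left(h + 4\right) + 4\right) = 1 \left(2 h \left(4 + h\right) + 4\right) = 1 \left(4 + 2 h \left(4 + h\right)\right) = 4 + 2 h \left(4 + h\right)$)
$\left(-19\right) 32 u{\left(0 \right)} = \left(-19\right) 32 \left(4 + 2 \cdot 0^{2} + 8 \cdot 0\right) = - 608 \left(4 + 2 \cdot 0 + 0\right) = - 608 \left(4 + 0 + 0\right) = \left(-608\right) 4 = -2432$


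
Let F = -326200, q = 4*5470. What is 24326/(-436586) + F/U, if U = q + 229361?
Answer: -74263020883/54844151613 ≈ -1.3541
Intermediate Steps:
q = 21880
U = 251241 (U = 21880 + 229361 = 251241)
24326/(-436586) + F/U = 24326/(-436586) - 326200/251241 = 24326*(-1/436586) - 326200*1/251241 = -12163/218293 - 326200/251241 = -74263020883/54844151613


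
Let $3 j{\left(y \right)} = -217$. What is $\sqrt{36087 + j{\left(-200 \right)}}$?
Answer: $\frac{2 \sqrt{81033}}{3} \approx 189.78$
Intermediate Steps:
$j{\left(y \right)} = - \frac{217}{3}$ ($j{\left(y \right)} = \frac{1}{3} \left(-217\right) = - \frac{217}{3}$)
$\sqrt{36087 + j{\left(-200 \right)}} = \sqrt{36087 - \frac{217}{3}} = \sqrt{\frac{108044}{3}} = \frac{2 \sqrt{81033}}{3}$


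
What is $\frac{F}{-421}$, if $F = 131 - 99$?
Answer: $- \frac{32}{421} \approx -0.07601$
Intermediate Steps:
$F = 32$
$\frac{F}{-421} = \frac{32}{-421} = 32 \left(- \frac{1}{421}\right) = - \frac{32}{421}$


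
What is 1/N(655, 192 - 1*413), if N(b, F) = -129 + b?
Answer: 1/526 ≈ 0.0019011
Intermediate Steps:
1/N(655, 192 - 1*413) = 1/(-129 + 655) = 1/526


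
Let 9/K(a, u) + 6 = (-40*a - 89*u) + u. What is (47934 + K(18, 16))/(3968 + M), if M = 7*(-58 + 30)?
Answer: 102291147/8049448 ≈ 12.708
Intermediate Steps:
K(a, u) = 9/(-6 - 88*u - 40*a) (K(a, u) = 9/(-6 + ((-40*a - 89*u) + u)) = 9/(-6 + ((-89*u - 40*a) + u)) = 9/(-6 + (-88*u - 40*a)) = 9/(-6 - 88*u - 40*a))
M = -196 (M = 7*(-28) = -196)
(47934 + K(18, 16))/(3968 + M) = (47934 - 9/(6 + 40*18 + 88*16))/(3968 - 196) = (47934 - 9/(6 + 720 + 1408))/3772 = (47934 - 9/2134)*(1/3772) = (102291147/2134)*(1/3772) = 102291147/8049448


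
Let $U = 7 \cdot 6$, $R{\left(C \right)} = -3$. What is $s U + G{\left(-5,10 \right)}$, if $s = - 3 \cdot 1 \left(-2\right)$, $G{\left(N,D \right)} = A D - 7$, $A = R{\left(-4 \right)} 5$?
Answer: $95$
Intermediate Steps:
$A = -15$ ($A = \left(-3\right) 5 = -15$)
$G{\left(N,D \right)} = -7 - 15 D$ ($G{\left(N,D \right)} = - 15 D - 7 = -7 - 15 D$)
$s = 6$ ($s = \left(-3\right) \left(-2\right) = 6$)
$U = 42$
$s U + G{\left(-5,10 \right)} = 6 \cdot 42 - 157 = 252 - 157 = 95$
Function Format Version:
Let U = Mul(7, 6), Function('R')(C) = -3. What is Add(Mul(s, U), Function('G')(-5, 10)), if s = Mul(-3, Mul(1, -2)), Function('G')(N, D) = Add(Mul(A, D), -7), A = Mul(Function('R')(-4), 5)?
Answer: 95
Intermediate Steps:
A = -15 (A = Mul(-3, 5) = -15)
Function('G')(N, D) = Add(-7, Mul(-15, D)) (Function('G')(N, D) = Add(Mul(-15, D), -7) = Add(-7, Mul(-15, D)))
s = 6 (s = Mul(-3, -2) = 6)
U = 42
Add(Mul(s, U), Function('G')(-5, 10)) = Add(Mul(6, 42), Add(-7, Mul(-15, 10))) = Add(252, Add(-7, -150)) = Add(252, -157) = 95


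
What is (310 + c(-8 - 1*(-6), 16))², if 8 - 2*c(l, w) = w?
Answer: 93636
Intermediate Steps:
c(l, w) = 4 - w/2
(310 + c(-8 - 1*(-6), 16))² = (310 + (4 - ½*16))² = (310 + (4 - 8))² = (310 - 4)² = 306² = 93636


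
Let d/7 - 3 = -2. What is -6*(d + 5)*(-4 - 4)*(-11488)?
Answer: -6617088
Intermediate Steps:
d = 7 (d = 21 + 7*(-2) = 21 - 14 = 7)
-6*(d + 5)*(-4 - 4)*(-11488) = -6*(7 + 5)*(-4 - 4)*(-11488) = -72*(-8)*(-11488) = -6*(-96)*(-11488) = 576*(-11488) = -6617088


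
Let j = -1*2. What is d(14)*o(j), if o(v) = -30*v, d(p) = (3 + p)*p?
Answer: 14280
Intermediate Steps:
d(p) = p*(3 + p)
j = -2
d(14)*o(j) = (14*(3 + 14))*(-30*(-2)) = (14*17)*60 = 238*60 = 14280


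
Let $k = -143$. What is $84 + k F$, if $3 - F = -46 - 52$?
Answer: $-14359$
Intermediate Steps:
$F = 101$ ($F = 3 - \left(-46 - 52\right) = 3 - -98 = 3 + 98 = 101$)
$84 + k F = 84 - 14443 = -14359$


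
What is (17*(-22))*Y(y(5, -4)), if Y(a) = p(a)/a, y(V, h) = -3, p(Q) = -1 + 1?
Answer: 0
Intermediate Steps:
p(Q) = 0
Y(a) = 0 (Y(a) = 0/a = 0)
(17*(-22))*Y(y(5, -4)) = (17*(-22))*0 = -374*0 = 0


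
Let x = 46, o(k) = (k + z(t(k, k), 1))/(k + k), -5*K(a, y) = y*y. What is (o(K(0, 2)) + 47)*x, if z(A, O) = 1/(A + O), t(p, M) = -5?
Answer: 35075/16 ≈ 2192.2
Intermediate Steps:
K(a, y) = -y**2/5 (K(a, y) = -y*y/5 = -y**2/5)
o(k) = (-1/4 + k)/(2*k) (o(k) = (k + 1/(-5 + 1))/(k + k) = (k + 1/(-4))/((2*k)) = (k - 1/4)*(1/(2*k)) = (-1/4 + k)*(1/(2*k)) = (-1/4 + k)/(2*k))
(o(K(0, 2)) + 47)*x = ((-1 + 4*(-1/5*2**2))/(8*((-1/5*2**2))) + 47)*46 = ((-1 + 4*(-1/5*4))/(8*((-1/5*4))) + 47)*46 = ((-1 + 4*(-4/5))/(8*(-4/5)) + 47)*46 = ((1/8)*(-5/4)*(-1 - 16/5) + 47)*46 = ((1/8)*(-5/4)*(-21/5) + 47)*46 = (21/32 + 47)*46 = (1525/32)*46 = 35075/16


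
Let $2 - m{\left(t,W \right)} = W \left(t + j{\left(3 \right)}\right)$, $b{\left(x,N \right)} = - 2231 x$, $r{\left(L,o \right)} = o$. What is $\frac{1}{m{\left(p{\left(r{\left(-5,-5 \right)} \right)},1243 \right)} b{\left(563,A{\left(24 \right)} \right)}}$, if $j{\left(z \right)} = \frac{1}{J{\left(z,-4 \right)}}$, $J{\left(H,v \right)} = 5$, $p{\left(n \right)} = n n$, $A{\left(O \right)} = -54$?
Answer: $\frac{5}{196707948224} \approx 2.5418 \cdot 10^{-11}$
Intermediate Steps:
$p{\left(n \right)} = n^{2}$
$j{\left(z \right)} = \frac{1}{5}$
$m{\left(t,W \right)} = 2 - W \left(\frac{1}{5} + t\right)$ ($m{\left(t,W \right)} = 2 - W \left(t + \frac{1}{5}\right) = 2 - W \left(\frac{1}{5} + t\right)$)
$\frac{1}{m{\left(p{\left(r{\left(-5,-5 \right)} \right)},1243 \right)} b{\left(563,A{\left(24 \right)} \right)}} = \frac{1}{\left(2 - \frac{1243}{5} - 1243 \left(-5\right)^{2}\right) \left(\left(-2231\right) 563\right)} = \frac{1}{\left(2 - \frac{1243}{5} - 1243 \cdot 25\right) \left(-1256053\right)} = \frac{1}{2 - \frac{1243}{5} - 31075} \left(- \frac{1}{1256053}\right) = \frac{1}{- \frac{156608}{5}} \left(- \frac{1}{1256053}\right) = \left(- \frac{5}{156608}\right) \left(- \frac{1}{1256053}\right) = \frac{5}{196707948224}$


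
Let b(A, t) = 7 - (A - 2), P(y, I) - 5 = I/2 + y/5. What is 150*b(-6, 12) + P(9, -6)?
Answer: 11269/5 ≈ 2253.8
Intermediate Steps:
P(y, I) = 5 + I/2 + y/5 (P(y, I) = 5 + (I/2 + y/5) = 5 + I/2 + y/5)
b(A, t) = 9 - A (b(A, t) = 7 - (-2 + A) = 7 + (2 - A) = 9 - A)
150*b(-6, 12) + P(9, -6) = 150*(9 - 1*(-6)) + (5 + (½)*(-6) + (⅕)*9) = 150*(9 + 6) + (5 - 3 + 9/5) = 150*15 + 19/5 = 2250 + 19/5 = 11269/5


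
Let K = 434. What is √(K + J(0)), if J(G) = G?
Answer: √434 ≈ 20.833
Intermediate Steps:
√(K + J(0)) = √(434 + 0) = √434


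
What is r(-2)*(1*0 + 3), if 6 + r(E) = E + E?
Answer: -30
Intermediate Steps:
r(E) = -6 + 2*E (r(E) = -6 + (E + E) = -6 + 2*E)
r(-2)*(1*0 + 3) = (-6 + 2*(-2))*(1*0 + 3) = (-6 - 4)*(0 + 3) = -10*3 = -30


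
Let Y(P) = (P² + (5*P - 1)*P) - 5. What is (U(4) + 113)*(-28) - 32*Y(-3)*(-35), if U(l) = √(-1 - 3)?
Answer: 55076 - 56*I ≈ 55076.0 - 56.0*I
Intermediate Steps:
U(l) = 2*I (U(l) = √(-4) = 2*I)
Y(P) = -5 + P² + P*(-1 + 5*P) (Y(P) = (P² + (-1 + 5*P)*P) - 5 = (P² + P*(-1 + 5*P)) - 5 = -5 + P² + P*(-1 + 5*P))
(U(4) + 113)*(-28) - 32*Y(-3)*(-35) = (2*I + 113)*(-28) - 32*(-5 - 1*(-3) + 6*(-3)²)*(-35) = (113 + 2*I)*(-28) - 32*(-5 + 3 + 6*9)*(-35) = (-3164 - 56*I) - 32*(-5 + 3 + 54)*(-35) = (-3164 - 56*I) - 32*52*(-35) = (-3164 - 56*I) - 1664*(-35) = (-3164 - 56*I) - 1*(-58240) = (-3164 - 56*I) + 58240 = 55076 - 56*I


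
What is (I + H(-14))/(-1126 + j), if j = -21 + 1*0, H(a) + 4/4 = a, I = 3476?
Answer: -3461/1147 ≈ -3.0174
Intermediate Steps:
H(a) = -1 + a
j = -21 (j = -21 + 0 = -21)
(I + H(-14))/(-1126 + j) = (3476 + (-1 - 14))/(-1126 - 21) = (3476 - 15)/(-1147) = 3461*(-1/1147) = -3461/1147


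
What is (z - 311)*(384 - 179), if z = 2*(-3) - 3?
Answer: -65600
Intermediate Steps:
z = -9 (z = -6 - 3 = -9)
(z - 311)*(384 - 179) = (-9 - 311)*(384 - 179) = -320*205 = -65600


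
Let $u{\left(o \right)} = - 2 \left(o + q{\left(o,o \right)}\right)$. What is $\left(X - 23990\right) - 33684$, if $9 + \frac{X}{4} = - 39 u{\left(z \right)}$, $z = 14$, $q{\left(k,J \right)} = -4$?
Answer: $-54590$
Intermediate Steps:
$u{\left(o \right)} = 8 - 2 o$ ($u{\left(o \right)} = - 2 \left(o - 4\right) = - 2 \left(-4 + o\right) = 8 - 2 o$)
$X = 3084$ ($X = -36 + 4 \left(- 39 \left(8 - 28\right)\right) = -36 + 4 \left(\left(-39\right) \left(-20\right)\right) = -36 + 4 \cdot 780 = -36 + 3120 = 3084$)
$\left(X - 23990\right) - 33684 = \left(3084 - 23990\right) - 33684 = -20906 - 33684 = -54590$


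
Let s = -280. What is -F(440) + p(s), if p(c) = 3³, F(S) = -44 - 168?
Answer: 239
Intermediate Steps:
F(S) = -212
p(c) = 27
-F(440) + p(s) = -1*(-212) + 27 = 212 + 27 = 239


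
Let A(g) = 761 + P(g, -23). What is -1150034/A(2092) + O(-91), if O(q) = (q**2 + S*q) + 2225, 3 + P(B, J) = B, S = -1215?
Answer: 171951158/1425 ≈ 1.2067e+5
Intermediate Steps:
P(B, J) = -3 + B
A(g) = 758 + g (A(g) = 761 + (-3 + g) = 758 + g)
O(q) = 2225 + q**2 - 1215*q (O(q) = (q**2 - 1215*q) + 2225 = 2225 + q**2 - 1215*q)
-1150034/A(2092) + O(-91) = -1150034/(758 + 2092) + (2225 + (-91)**2 - 1215*(-91)) = -1150034/2850 + (2225 + 8281 + 110565) = -1150034*1/2850 + 121071 = -575017/1425 + 121071 = 171951158/1425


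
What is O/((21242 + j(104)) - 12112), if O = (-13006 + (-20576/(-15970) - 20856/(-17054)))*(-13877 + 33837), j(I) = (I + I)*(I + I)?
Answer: -1767224009347144/356740764943 ≈ -4953.8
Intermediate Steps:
j(I) = 4*I**2 (j(I) = (2*I)*(2*I) = 4*I**2)
O = -3534448018694288/13617619 (O = (-13006 + (-20576*(-1/15970) - 20856*(-1/17054)))*19960 = (-13006 + (10288/7985 + 10428/8527))*19960 = (-13006 + 170993356/68088095)*19960 = -885382770214/68088095*19960 = -3534448018694288/13617619 ≈ -2.5955e+8)
O/((21242 + j(104)) - 12112) = -3534448018694288/(13617619*((21242 + 4*104**2) - 12112)) = -3534448018694288/(13617619*((21242 + 4*10816) - 12112)) = -3534448018694288/(13617619*((21242 + 43264) - 12112)) = -3534448018694288/(13617619*(64506 - 12112)) = -3534448018694288/13617619/52394 = -3534448018694288/13617619*1/52394 = -1767224009347144/356740764943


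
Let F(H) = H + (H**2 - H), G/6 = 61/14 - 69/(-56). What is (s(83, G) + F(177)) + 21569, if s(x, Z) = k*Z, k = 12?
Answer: 373103/7 ≈ 53300.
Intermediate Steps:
G = 939/28 (G = 6*(61/14 - 69/(-56)) = 6*(61*(1/14) - 69*(-1/56)) = 6*(61/14 + 69/56) = 6*(313/56) = 939/28 ≈ 33.536)
s(x, Z) = 12*Z
F(H) = H**2
(s(83, G) + F(177)) + 21569 = (12*(939/28) + 177**2) + 21569 = (2817/7 + 31329) + 21569 = 222120/7 + 21569 = 373103/7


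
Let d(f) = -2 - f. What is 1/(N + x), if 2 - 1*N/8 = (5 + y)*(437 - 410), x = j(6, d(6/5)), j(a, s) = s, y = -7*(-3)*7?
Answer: -5/164096 ≈ -3.0470e-5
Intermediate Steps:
y = 147 (y = 21*7 = 147)
x = -16/5 (x = -2 - 6/5 = -16/5 ≈ -3.2000)
N = -32816 (N = 16 - 8*(5 + 147)*(437 - 410) = 16 - 1216*27 = 16 - 8*4104 = 16 - 32832 = -32816)
1/(N + x) = 1/(-32816 - 16/5) = 1/(-164096/5) = -5/164096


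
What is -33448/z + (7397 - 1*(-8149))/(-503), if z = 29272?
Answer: -58985857/1840477 ≈ -32.049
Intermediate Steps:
-33448/z + (7397 - 1*(-8149))/(-503) = -33448/29272 + (7397 - 1*(-8149))/(-503) = -33448*1/29272 + (7397 + 8149)*(-1/503) = -4181/3659 + 15546*(-1/503) = -4181/3659 - 15546/503 = -58985857/1840477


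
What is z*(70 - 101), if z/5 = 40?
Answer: -6200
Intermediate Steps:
z = 200 (z = 5*40 = 200)
z*(70 - 101) = 200*(70 - 101) = 200*(-31) = -6200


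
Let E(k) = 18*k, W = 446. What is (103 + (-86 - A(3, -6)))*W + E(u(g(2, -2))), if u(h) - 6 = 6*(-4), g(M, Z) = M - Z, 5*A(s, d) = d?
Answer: 38966/5 ≈ 7793.2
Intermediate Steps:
A(s, d) = d/5
u(h) = -18 (u(h) = 6 + 6*(-4) = 6 - 24 = -18)
(103 + (-86 - A(3, -6)))*W + E(u(g(2, -2))) = (103 + (-86 - (-6)/5))*446 + 18*(-18) = (103 + (-86 - 1*(-6/5)))*446 - 324 = (103 + (-86 + 6/5))*446 - 324 = (103 - 424/5)*446 - 324 = (91/5)*446 - 324 = 40586/5 - 324 = 38966/5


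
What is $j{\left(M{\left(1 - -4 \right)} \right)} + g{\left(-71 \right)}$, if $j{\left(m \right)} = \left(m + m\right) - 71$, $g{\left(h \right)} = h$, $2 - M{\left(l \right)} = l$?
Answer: $-148$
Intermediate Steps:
$M{\left(l \right)} = 2 - l$
$j{\left(m \right)} = -71 + 2 m$ ($j{\left(m \right)} = 2 m - 71 = -71 + 2 m$)
$j{\left(M{\left(1 - -4 \right)} \right)} + g{\left(-71 \right)} = \left(-71 + 2 \left(2 - \left(1 - -4\right)\right)\right) - 71 = \left(-71 + 2 \left(2 - \left(1 + 4\right)\right)\right) - 71 = \left(-71 + 2 \left(2 - 5\right)\right) - 71 = \left(-71 + 2 \left(-3\right)\right) - 71 = \left(-71 - 6\right) - 71 = -77 - 71 = -148$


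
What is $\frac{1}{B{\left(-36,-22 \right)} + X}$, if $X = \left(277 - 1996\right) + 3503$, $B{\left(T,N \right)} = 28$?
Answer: $\frac{1}{1812} \approx 0.00055188$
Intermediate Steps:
$X = 1784$ ($X = \left(277 - 1996\right) + 3503 = -1719 + 3503 = 1784$)
$\frac{1}{B{\left(-36,-22 \right)} + X} = \frac{1}{28 + 1784} = \frac{1}{1812}$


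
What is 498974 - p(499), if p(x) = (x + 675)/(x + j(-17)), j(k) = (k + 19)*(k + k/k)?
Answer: 233019684/467 ≈ 4.9897e+5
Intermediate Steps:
j(k) = (1 + k)*(19 + k) (j(k) = (19 + k)*(k + 1) = (19 + k)*(1 + k) = (1 + k)*(19 + k))
p(x) = (675 + x)/(-32 + x) (p(x) = (x + 675)/(x + (19 + (-17)² + 20*(-17))) = (675 + x)/(x + (19 + 289 - 340)) = (675 + x)/(x - 32) = (675 + x)/(-32 + x))
498974 - p(499) = 498974 - (675 + 499)/(-32 + 499) = 498974 - 1174/467 = 233019684/467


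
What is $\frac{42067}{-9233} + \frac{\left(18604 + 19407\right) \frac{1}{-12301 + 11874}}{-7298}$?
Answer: $- \frac{2668166631}{587189782} \approx -4.544$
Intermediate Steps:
$\frac{42067}{-9233} + \frac{\left(18604 + 19407\right) \frac{1}{-12301 + 11874}}{-7298} = 42067 \left(- \frac{1}{9233}\right) + \frac{38011}{-427} \left(- \frac{1}{7298}\right) = - \frac{42067}{9233} + 38011 \left(- \frac{1}{427}\right) \left(- \frac{1}{7298}\right) = - \frac{42067}{9233} - - \frac{38011}{3116246} = - \frac{42067}{9233} + \frac{38011}{3116246} = - \frac{2668166631}{587189782}$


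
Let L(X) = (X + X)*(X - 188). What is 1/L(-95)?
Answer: 1/53770 ≈ 1.8598e-5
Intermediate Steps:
L(X) = 2*X*(-188 + X) (L(X) = (2*X)*(-188 + X) = 2*X*(-188 + X))
1/L(-95) = 1/(2*(-95)*(-188 - 95)) = 1/(2*(-95)*(-283)) = 1/53770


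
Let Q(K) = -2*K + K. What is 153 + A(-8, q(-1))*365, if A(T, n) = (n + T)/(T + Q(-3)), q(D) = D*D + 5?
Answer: 299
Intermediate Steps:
Q(K) = -K
q(D) = 5 + D**2 (q(D) = D**2 + 5 = 5 + D**2)
A(T, n) = (T + n)/(3 + T) (A(T, n) = (n + T)/(T - 1*(-3)) = (T + n)/(T + 3) = (T + n)/(3 + T))
153 + A(-8, q(-1))*365 = 153 + ((-8 + (5 + (-1)**2))/(3 - 8))*365 = 153 + ((-8 + (5 + 1))/(-5))*365 = 153 - (-8 + 6)/5*365 = 153 - 1/5*(-2)*365 = 153 + (2/5)*365 = 153 + 146 = 299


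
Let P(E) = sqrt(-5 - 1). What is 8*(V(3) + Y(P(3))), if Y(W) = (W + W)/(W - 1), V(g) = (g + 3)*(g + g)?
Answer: 16*(18*I + 19*sqrt(6))/(I + sqrt(6)) ≈ 301.71 - 5.5988*I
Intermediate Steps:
P(E) = I*sqrt(6) (P(E) = sqrt(-6) = I*sqrt(6))
V(g) = 2*g*(3 + g) (V(g) = (3 + g)*(2*g) = 2*g*(3 + g))
Y(W) = 2*W/(-1 + W) (Y(W) = (2*W)/(-1 + W) = 2*W/(-1 + W))
8*(V(3) + Y(P(3))) = 8*(2*3*(3 + 3) + 2*(I*sqrt(6))/(-1 + I*sqrt(6))) = 8*(2*3*6 + 2*I*sqrt(6)/(-1 + I*sqrt(6))) = 8*(36 + 2*I*sqrt(6)/(-1 + I*sqrt(6))) = 288 + 16*I*sqrt(6)/(-1 + I*sqrt(6))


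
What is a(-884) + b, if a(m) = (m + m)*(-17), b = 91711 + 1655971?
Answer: 1777738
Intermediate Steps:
b = 1747682
a(m) = -34*m (a(m) = (2*m)*(-17) = -34*m)
a(-884) + b = -34*(-884) + 1747682 = 30056 + 1747682 = 1777738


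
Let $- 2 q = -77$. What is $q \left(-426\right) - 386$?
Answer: $-16787$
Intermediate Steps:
$q = \frac{77}{2}$ ($q = \left(- \frac{1}{2}\right) \left(-77\right) = \frac{77}{2} \approx 38.5$)
$q \left(-426\right) - 386 = \frac{77}{2} \left(-426\right) - 386 = -16401 - 386 = -16787$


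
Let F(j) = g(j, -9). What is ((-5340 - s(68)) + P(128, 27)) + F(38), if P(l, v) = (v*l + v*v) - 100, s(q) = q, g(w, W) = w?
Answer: -1285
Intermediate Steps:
F(j) = j
P(l, v) = -100 + v² + l*v (P(l, v) = (l*v + v²) - 100 = (v² + l*v) - 100 = -100 + v² + l*v)
((-5340 - s(68)) + P(128, 27)) + F(38) = ((-5340 - 1*68) + (-100 + 27² + 128*27)) + 38 = ((-5340 - 68) + (-100 + 729 + 3456)) + 38 = (-5408 + 4085) + 38 = -1323 + 38 = -1285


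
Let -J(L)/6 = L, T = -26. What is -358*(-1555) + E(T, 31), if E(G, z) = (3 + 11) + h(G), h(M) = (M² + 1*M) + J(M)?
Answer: 557510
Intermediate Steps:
J(L) = -6*L
h(M) = M² - 5*M (h(M) = (M² + 1*M) - 6*M = (M² + M) - 6*M = (M + M²) - 6*M = M² - 5*M)
E(G, z) = 14 + G*(-5 + G) (E(G, z) = (3 + 11) + G*(-5 + G) = 14 + G*(-5 + G))
-358*(-1555) + E(T, 31) = -358*(-1555) + (14 + (-26)² - 5*(-26)) = 556690 + (14 + 676 + 130) = 556690 + 820 = 557510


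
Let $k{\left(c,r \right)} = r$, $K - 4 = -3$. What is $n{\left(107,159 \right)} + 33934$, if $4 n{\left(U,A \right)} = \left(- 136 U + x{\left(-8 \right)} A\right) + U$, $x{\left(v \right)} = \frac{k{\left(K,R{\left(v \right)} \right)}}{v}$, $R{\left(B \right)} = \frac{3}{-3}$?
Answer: $\frac{970487}{32} \approx 30328.0$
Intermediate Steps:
$K = 1$ ($K = 4 - 3 = 1$)
$R{\left(B \right)} = -1$ ($R{\left(B \right)} = 3 \left(- \frac{1}{3}\right) = -1$)
$x{\left(v \right)} = - \frac{1}{v}$
$n{\left(U,A \right)} = - \frac{135 U}{4} + \frac{A}{32}$ ($n{\left(U,A \right)} = \frac{\left(- 136 U + - \frac{1}{-8} A\right) + U}{4} = \frac{\left(- 136 U + \left(-1\right) \left(- \frac{1}{8}\right) A\right) + U}{4} = \frac{\left(- 136 U + \frac{A}{8}\right) + U}{4} = \frac{- 135 U + \frac{A}{8}}{4} = - \frac{135 U}{4} + \frac{A}{32}$)
$n{\left(107,159 \right)} + 33934 = \left(\left(- \frac{135}{4}\right) 107 + \frac{1}{32} \cdot 159\right) + 33934 = \left(- \frac{14445}{4} + \frac{159}{32}\right) + 33934 = - \frac{115401}{32} + 33934 = \frac{970487}{32}$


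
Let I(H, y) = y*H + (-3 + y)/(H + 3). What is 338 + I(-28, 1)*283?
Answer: -189084/25 ≈ -7563.4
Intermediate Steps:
I(H, y) = H*y + (-3 + y)/(3 + H)
338 + I(-28, 1)*283 = 338 + ((-3 + 1 + 1*(-28)**2 + 3*(-28)*1)/(3 - 28))*283 = 338 + ((-3 + 1 + 1*784 - 84)/(-25))*283 = 338 - (-3 + 1 + 784 - 84)/25*283 = 338 - 1/25*698*283 = 338 - 698/25*283 = 338 - 197534/25 = -189084/25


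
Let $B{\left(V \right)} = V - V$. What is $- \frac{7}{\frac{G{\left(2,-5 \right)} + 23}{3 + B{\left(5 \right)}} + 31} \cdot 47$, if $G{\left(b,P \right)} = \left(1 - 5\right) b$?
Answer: $- \frac{329}{36} \approx -9.1389$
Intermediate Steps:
$B{\left(V \right)} = 0$
$G{\left(b,P \right)} = - 4 b$
$- \frac{7}{\frac{G{\left(2,-5 \right)} + 23}{3 + B{\left(5 \right)}} + 31} \cdot 47 = - \frac{7}{\frac{\left(-4\right) 2 + 23}{3 + 0} + 31} \cdot 47 = - \frac{7}{\frac{-8 + 23}{3} + 31} \cdot 47 = - \frac{7}{15 \cdot \frac{1}{3} + 31} \cdot 47 = - \frac{7}{5 + 31} \cdot 47 = - \frac{7}{36} \cdot 47 = \left(-7\right) \frac{1}{36} \cdot 47 = \left(- \frac{7}{36}\right) 47 = - \frac{329}{36}$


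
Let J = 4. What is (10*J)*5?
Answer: 200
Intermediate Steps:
(10*J)*5 = (10*4)*5 = 40*5 = 200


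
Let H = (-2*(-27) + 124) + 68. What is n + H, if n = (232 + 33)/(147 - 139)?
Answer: 2233/8 ≈ 279.13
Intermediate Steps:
H = 246 (H = (54 + 124) + 68 = 178 + 68 = 246)
n = 265/8 ≈ 33.125
n + H = 265/8 + 246 = 2233/8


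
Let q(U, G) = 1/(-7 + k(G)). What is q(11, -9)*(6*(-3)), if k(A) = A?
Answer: 9/8 ≈ 1.1250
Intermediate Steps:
q(U, G) = 1/(-7 + G)
q(11, -9)*(6*(-3)) = (6*(-3))/(-7 - 9) = -18/(-16) = -1/16*(-18) = 9/8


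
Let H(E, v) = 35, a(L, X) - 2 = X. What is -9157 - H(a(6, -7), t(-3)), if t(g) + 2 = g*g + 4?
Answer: -9192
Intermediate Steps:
a(L, X) = 2 + X
t(g) = 2 + g² (t(g) = -2 + (g*g + 4) = -2 + (g² + 4) = -2 + (4 + g²) = 2 + g²)
-9157 - H(a(6, -7), t(-3)) = -9157 - 1*35 = -9157 - 35 = -9192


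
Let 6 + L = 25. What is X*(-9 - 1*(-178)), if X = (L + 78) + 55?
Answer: 25688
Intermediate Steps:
L = 19 (L = -6 + 25 = 19)
X = 152 (X = (19 + 78) + 55 = 97 + 55 = 152)
X*(-9 - 1*(-178)) = 152*(-9 - 1*(-178)) = 152*(-9 + 178) = 152*169 = 25688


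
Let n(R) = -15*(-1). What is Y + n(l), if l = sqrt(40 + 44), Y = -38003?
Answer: -37988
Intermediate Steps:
l = 2*sqrt(21) (l = sqrt(84) = 2*sqrt(21) ≈ 9.1651)
n(R) = 15
Y + n(l) = -38003 + 15 = -37988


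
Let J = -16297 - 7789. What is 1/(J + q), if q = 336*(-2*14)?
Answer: -1/33494 ≈ -2.9856e-5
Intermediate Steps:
J = -24086
q = -9408 (q = 336*(-28) = -9408)
1/(J + q) = 1/(-24086 - 9408) = 1/(-33494) = -1/33494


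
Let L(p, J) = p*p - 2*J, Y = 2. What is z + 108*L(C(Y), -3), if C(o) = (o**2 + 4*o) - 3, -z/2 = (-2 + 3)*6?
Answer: 9384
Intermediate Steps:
z = -12 (z = -2*(-2 + 3)*6 = -2*6 = -12)
C(o) = -3 + o**2 + 4*o
L(p, J) = p**2 - 2*J
z + 108*L(C(Y), -3) = -12 + 108*((-3 + 2**2 + 4*2)**2 - 2*(-3)) = -12 + 108*((-3 + 4 + 8)**2 + 6) = -12 + 108*(9**2 + 6) = -12 + 108*(81 + 6) = -12 + 108*87 = -12 + 9396 = 9384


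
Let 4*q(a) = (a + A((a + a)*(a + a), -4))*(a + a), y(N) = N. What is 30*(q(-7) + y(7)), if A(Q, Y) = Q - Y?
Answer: -20055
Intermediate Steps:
q(a) = a*(4 + a + 4*a²)/2 (q(a) = ((a + ((a + a)*(a + a) - 1*(-4)))*(a + a))/4 = ((a + ((2*a)*(2*a) + 4))*(2*a))/4 = ((a + (4*a² + 4))*(2*a))/4 = ((a + (4 + 4*a²))*(2*a))/4 = ((4 + a + 4*a²)*(2*a))/4 = (2*a*(4 + a + 4*a²))/4 = a*(4 + a + 4*a²)/2)
30*(q(-7) + y(7)) = 30*((½)*(-7)*(4 - 7 + 4*(-7)²) + 7) = 30*((½)*(-7)*(4 - 7 + 4*49) + 7) = 30*((½)*(-7)*(4 - 7 + 196) + 7) = 30*((½)*(-7)*193 + 7) = 30*(-1351/2 + 7) = 30*(-1337/2) = -20055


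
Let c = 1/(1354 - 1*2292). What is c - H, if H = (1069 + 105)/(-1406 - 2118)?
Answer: 137211/413189 ≈ 0.33208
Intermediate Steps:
c = -1/938 (c = 1/(1354 - 2292) = 1/(-938) = -1/938 ≈ -0.0010661)
H = -587/1762 (H = 1174/(-3524) = 1174*(-1/3524) = -587/1762 ≈ -0.33314)
c - H = -1/938 - 1*(-587/1762) = -1/938 + 587/1762 = 137211/413189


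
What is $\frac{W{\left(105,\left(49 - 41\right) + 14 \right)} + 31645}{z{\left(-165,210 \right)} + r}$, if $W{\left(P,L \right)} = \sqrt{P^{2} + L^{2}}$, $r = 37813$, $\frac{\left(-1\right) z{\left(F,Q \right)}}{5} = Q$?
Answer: $\frac{31645}{36763} + \frac{\sqrt{11509}}{36763} \approx 0.8637$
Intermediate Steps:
$z{\left(F,Q \right)} = - 5 Q$
$W{\left(P,L \right)} = \sqrt{L^{2} + P^{2}}$
$\frac{W{\left(105,\left(49 - 41\right) + 14 \right)} + 31645}{z{\left(-165,210 \right)} + r} = \frac{\sqrt{\left(\left(49 - 41\right) + 14\right)^{2} + 105^{2}} + 31645}{\left(-5\right) 210 + 37813} = \frac{\sqrt{\left(8 + 14\right)^{2} + 11025} + 31645}{-1050 + 37813} = \frac{\sqrt{22^{2} + 11025} + 31645}{36763} = \left(\sqrt{484 + 11025} + 31645\right) \frac{1}{36763} = \left(\sqrt{11509} + 31645\right) \frac{1}{36763} = \left(31645 + \sqrt{11509}\right) \frac{1}{36763} = \frac{31645}{36763} + \frac{\sqrt{11509}}{36763}$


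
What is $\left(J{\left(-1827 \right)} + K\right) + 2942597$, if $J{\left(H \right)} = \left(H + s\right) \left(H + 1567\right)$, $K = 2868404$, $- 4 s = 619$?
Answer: $6326256$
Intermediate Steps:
$s = - \frac{619}{4}$ ($s = \left(- \frac{1}{4}\right) 619 = - \frac{619}{4} \approx -154.75$)
$J{\left(H \right)} = \left(1567 + H\right) \left(- \frac{619}{4} + H\right)$ ($J{\left(H \right)} = \left(H - \frac{619}{4}\right) \left(H + 1567\right) = \left(- \frac{619}{4} + H\right) \left(1567 + H\right) = \left(1567 + H\right) \left(- \frac{619}{4} + H\right)$)
$\left(J{\left(-1827 \right)} + K\right) + 2942597 = \left(\left(- \frac{969973}{4} + \left(-1827\right)^{2} + \frac{5649}{4} \left(-1827\right)\right) + 2868404\right) + 2942597 = \left(\left(- \frac{969973}{4} + 3337929 - \frac{10320723}{4}\right) + 2868404\right) + 2942597 = \left(515255 + 2868404\right) + 2942597 = 3383659 + 2942597 = 6326256$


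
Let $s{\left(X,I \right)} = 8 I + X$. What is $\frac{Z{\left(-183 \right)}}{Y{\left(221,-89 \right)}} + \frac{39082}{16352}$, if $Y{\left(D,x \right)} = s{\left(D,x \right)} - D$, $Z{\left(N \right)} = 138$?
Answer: $\frac{1598113}{727664} \approx 2.1962$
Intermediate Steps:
$s{\left(X,I \right)} = X + 8 I$
$Y{\left(D,x \right)} = 8 x$ ($Y{\left(D,x \right)} = \left(D + 8 x\right) - D = 8 x$)
$\frac{Z{\left(-183 \right)}}{Y{\left(221,-89 \right)}} + \frac{39082}{16352} = \frac{138}{8 \left(-89\right)} + \frac{39082}{16352} = \frac{138}{-712} + 39082 \cdot \frac{1}{16352} = 138 \left(- \frac{1}{712}\right) + \frac{19541}{8176} = - \frac{69}{356} + \frac{19541}{8176} = \frac{1598113}{727664}$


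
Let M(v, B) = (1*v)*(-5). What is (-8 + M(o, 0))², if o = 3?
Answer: 529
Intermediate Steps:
M(v, B) = -5*v (M(v, B) = v*(-5) = -5*v)
(-8 + M(o, 0))² = (-8 - 5*3)² = (-8 - 15)² = (-23)² = 529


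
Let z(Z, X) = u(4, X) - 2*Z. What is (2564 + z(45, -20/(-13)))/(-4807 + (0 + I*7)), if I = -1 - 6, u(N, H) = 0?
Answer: -1237/2428 ≈ -0.50947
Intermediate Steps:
z(Z, X) = -2*Z (z(Z, X) = 0 - 2*Z = -2*Z)
I = -7
(2564 + z(45, -20/(-13)))/(-4807 + (0 + I*7)) = (2564 - 2*45)/(-4807 + (0 - 7*7)) = (2564 - 90)/(-4807 + (0 - 49)) = 2474/(-4807 - 49) = 2474/(-4856) = 2474*(-1/4856) = -1237/2428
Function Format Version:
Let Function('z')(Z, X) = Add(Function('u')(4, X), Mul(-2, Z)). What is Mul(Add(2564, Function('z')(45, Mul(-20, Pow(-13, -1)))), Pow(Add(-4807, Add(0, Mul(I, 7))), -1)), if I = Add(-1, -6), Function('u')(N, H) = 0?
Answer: Rational(-1237, 2428) ≈ -0.50947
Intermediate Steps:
Function('z')(Z, X) = Mul(-2, Z) (Function('z')(Z, X) = Add(0, Mul(-2, Z)) = Mul(-2, Z))
I = -7
Mul(Add(2564, Function('z')(45, Mul(-20, Pow(-13, -1)))), Pow(Add(-4807, Add(0, Mul(I, 7))), -1)) = Mul(Add(2564, Mul(-2, 45)), Pow(Add(-4807, Add(0, Mul(-7, 7))), -1)) = Mul(Add(2564, -90), Pow(Add(-4807, Add(0, -49)), -1)) = Mul(2474, Pow(Add(-4807, -49), -1)) = Mul(2474, Pow(-4856, -1)) = Mul(2474, Rational(-1, 4856)) = Rational(-1237, 2428)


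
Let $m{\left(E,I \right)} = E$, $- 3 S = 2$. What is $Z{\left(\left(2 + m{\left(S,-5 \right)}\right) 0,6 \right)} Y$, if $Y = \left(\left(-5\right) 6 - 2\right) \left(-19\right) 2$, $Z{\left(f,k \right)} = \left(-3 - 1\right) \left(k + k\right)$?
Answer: $-58368$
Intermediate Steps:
$S = - \frac{2}{3}$ ($S = \left(- \frac{1}{3}\right) 2 = - \frac{2}{3} \approx -0.66667$)
$Z{\left(f,k \right)} = - 8 k$ ($Z{\left(f,k \right)} = - 4 \cdot 2 k = - 8 k$)
$Y = 1216$ ($Y = \left(-30 - 2\right) \left(-19\right) 2 = \left(-32\right) \left(-19\right) 2 = 608 \cdot 2 = 1216$)
$Z{\left(\left(2 + m{\left(S,-5 \right)}\right) 0,6 \right)} Y = \left(-8\right) 6 \cdot 1216 = \left(-48\right) 1216 = -58368$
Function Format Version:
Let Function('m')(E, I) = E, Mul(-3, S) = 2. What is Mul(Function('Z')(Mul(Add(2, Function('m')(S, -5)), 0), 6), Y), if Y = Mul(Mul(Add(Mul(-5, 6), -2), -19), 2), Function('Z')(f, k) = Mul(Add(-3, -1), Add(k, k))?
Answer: -58368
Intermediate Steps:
S = Rational(-2, 3) (S = Mul(Rational(-1, 3), 2) = Rational(-2, 3) ≈ -0.66667)
Function('Z')(f, k) = Mul(-8, k) (Function('Z')(f, k) = Mul(-4, Mul(2, k)) = Mul(-8, k))
Y = 1216 (Y = Mul(Mul(Add(-30, -2), -19), 2) = Mul(Mul(-32, -19), 2) = Mul(608, 2) = 1216)
Mul(Function('Z')(Mul(Add(2, Function('m')(S, -5)), 0), 6), Y) = Mul(Mul(-8, 6), 1216) = Mul(-48, 1216) = -58368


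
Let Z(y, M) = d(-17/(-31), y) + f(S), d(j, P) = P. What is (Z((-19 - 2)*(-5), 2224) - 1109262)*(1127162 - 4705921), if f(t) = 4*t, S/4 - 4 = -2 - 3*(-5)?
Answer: 3968432173715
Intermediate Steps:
S = 68 (S = 16 + 4*(-2 - 3*(-5)) = 16 + 4*(-2 + 15) = 16 + 4*13 = 16 + 52 = 68)
Z(y, M) = 272 + y (Z(y, M) = y + 4*68 = y + 272 = 272 + y)
(Z((-19 - 2)*(-5), 2224) - 1109262)*(1127162 - 4705921) = ((272 + (-19 - 2)*(-5)) - 1109262)*(1127162 - 4705921) = ((272 - 21*(-5)) - 1109262)*(-3578759) = ((272 + 105) - 1109262)*(-3578759) = (377 - 1109262)*(-3578759) = -1108885*(-3578759) = 3968432173715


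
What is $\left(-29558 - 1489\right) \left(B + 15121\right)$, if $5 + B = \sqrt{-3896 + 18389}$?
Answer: $-469306452 - 31047 \sqrt{14493} \approx -4.7304 \cdot 10^{8}$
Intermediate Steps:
$B = -5 + \sqrt{14493}$ ($B = -5 + \sqrt{-3896 + 18389} = -5 + \sqrt{14493} \approx 115.39$)
$\left(-29558 - 1489\right) \left(B + 15121\right) = \left(-29558 - 1489\right) \left(\left(-5 + \sqrt{14493}\right) + 15121\right) = - 31047 \left(15116 + \sqrt{14493}\right) = -469306452 - 31047 \sqrt{14493}$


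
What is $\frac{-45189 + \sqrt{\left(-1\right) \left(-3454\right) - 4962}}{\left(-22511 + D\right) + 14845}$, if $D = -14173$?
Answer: $\frac{45189}{21839} - \frac{2 i \sqrt{377}}{21839} \approx 2.0692 - 0.0017781 i$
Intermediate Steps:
$\frac{-45189 + \sqrt{\left(-1\right) \left(-3454\right) - 4962}}{\left(-22511 + D\right) + 14845} = \frac{-45189 + \sqrt{\left(-1\right) \left(-3454\right) - 4962}}{\left(-22511 - 14173\right) + 14845} = \frac{-45189 + \sqrt{3454 - 4962}}{-36684 + 14845} = \frac{-45189 + \sqrt{-1508}}{-21839} = \left(-45189 + 2 i \sqrt{377}\right) \left(- \frac{1}{21839}\right) = \frac{45189}{21839} - \frac{2 i \sqrt{377}}{21839}$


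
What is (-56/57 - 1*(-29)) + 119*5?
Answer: 35512/57 ≈ 623.02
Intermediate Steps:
(-56/57 - 1*(-29)) + 119*5 = (-56*1/57 + 29) + 595 = (-56/57 + 29) + 595 = 1597/57 + 595 = 35512/57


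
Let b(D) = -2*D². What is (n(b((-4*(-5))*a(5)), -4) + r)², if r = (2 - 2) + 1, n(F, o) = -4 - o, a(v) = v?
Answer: 1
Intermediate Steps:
r = 1 (r = 0 + 1 = 1)
(n(b((-4*(-5))*a(5)), -4) + r)² = ((-4 - 1*(-4)) + 1)² = ((-4 + 4) + 1)² = (0 + 1)² = 1² = 1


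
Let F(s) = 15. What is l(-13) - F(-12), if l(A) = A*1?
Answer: -28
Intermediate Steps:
l(A) = A
l(-13) - F(-12) = -13 - 1*15 = -13 - 15 = -28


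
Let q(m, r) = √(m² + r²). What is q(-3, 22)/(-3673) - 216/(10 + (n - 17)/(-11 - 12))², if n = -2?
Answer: -12696/6889 - √493/3673 ≈ -1.8490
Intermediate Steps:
q(-3, 22)/(-3673) - 216/(10 + (n - 17)/(-11 - 12))² = √((-3)² + 22²)/(-3673) - 216/(10 + (-2 - 17)/(-11 - 12))² = √(9 + 484)*(-1/3673) - 216/(10 - 19/(-23))² = √493*(-1/3673) - 216/(10 - 19*(-1/23))² = -√493/3673 - 216/(10 + 19/23)² = -√493/3673 - 216/((249/23)²) = -√493/3673 - 216/62001/529 = -√493/3673 - 216*529/62001 = -√493/3673 - 12696/6889 = -12696/6889 - √493/3673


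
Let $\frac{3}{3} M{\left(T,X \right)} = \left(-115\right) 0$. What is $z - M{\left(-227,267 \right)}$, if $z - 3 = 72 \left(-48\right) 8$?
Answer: $-27645$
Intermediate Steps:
$M{\left(T,X \right)} = 0$ ($M{\left(T,X \right)} = \left(-115\right) 0 = 0$)
$z = -27645$ ($z = 3 + 72 \left(-48\right) 8 = 3 - 27648 = -27645$)
$z - M{\left(-227,267 \right)} = -27645 - 0 = -27645 + 0 = -27645$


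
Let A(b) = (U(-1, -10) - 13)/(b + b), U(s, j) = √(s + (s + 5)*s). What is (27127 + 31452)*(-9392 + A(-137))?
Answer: -150746905705/274 - 58579*I*√5/274 ≈ -5.5017e+8 - 478.05*I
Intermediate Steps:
U(s, j) = √(s + s*(5 + s)) (U(s, j) = √(s + (5 + s)*s) = √(s + s*(5 + s)))
A(b) = (-13 + I*√5)/(2*b) (A(b) = (√(-(6 - 1)) - 13)/(b + b) = (√(-1*5) - 13)/((2*b)) = (√(-5) - 13)*(1/(2*b)) = (I*√5 - 13)*(1/(2*b)) = (-13 + I*√5)*(1/(2*b)) = (-13 + I*√5)/(2*b))
(27127 + 31452)*(-9392 + A(-137)) = (27127 + 31452)*(-9392 + (½)*(-13 + I*√5)/(-137)) = 58579*(-9392 + (½)*(-1/137)*(-13 + I*√5)) = 58579*(-9392 + (13/274 - I*√5/274)) = 58579*(-2573395/274 - I*√5/274) = -150746905705/274 - 58579*I*√5/274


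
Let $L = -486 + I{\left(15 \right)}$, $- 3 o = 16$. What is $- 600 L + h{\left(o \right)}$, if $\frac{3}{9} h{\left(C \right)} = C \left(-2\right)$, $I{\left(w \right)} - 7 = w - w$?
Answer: $287432$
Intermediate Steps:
$I{\left(w \right)} = 7$ ($I{\left(w \right)} = 7 + \left(w - w\right) = 7 + 0 = 7$)
$o = - \frac{16}{3}$ ($o = \left(- \frac{1}{3}\right) 16 = - \frac{16}{3} \approx -5.3333$)
$h{\left(C \right)} = - 6 C$ ($h{\left(C \right)} = 3 C \left(-2\right) = 3 \left(- 2 C\right) = - 6 C$)
$L = -479$ ($L = -486 + 7 = -479$)
$- 600 L + h{\left(o \right)} = \left(-600\right) \left(-479\right) - -32 = 287400 + 32 = 287432$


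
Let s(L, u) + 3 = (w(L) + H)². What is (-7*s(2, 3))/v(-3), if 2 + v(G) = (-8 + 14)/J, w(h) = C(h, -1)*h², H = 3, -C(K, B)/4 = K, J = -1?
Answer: 2933/4 ≈ 733.25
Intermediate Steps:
C(K, B) = -4*K
w(h) = -4*h³ (w(h) = (-4*h)*h² = -4*h³)
s(L, u) = -3 + (3 - 4*L³)² (s(L, u) = -3 + (-4*L³ + 3)² = -3 + (3 - 4*L³)²)
v(G) = -8 (v(G) = -2 + (-8 + 14)/(-1) = -2 + 6*(-1) = -2 - 6 = -8)
(-7*s(2, 3))/v(-3) = -7*(-3 + (3 - 4*2³)²)/(-8) = -7*(-3 + (3 - 4*8)²)*(-⅛) = -7*(-3 + (3 - 32)²)*(-⅛) = -7*(-3 + (-29)²)*(-⅛) = -7*(-3 + 841)*(-⅛) = -7*838*(-⅛) = -5866*(-⅛) = 2933/4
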